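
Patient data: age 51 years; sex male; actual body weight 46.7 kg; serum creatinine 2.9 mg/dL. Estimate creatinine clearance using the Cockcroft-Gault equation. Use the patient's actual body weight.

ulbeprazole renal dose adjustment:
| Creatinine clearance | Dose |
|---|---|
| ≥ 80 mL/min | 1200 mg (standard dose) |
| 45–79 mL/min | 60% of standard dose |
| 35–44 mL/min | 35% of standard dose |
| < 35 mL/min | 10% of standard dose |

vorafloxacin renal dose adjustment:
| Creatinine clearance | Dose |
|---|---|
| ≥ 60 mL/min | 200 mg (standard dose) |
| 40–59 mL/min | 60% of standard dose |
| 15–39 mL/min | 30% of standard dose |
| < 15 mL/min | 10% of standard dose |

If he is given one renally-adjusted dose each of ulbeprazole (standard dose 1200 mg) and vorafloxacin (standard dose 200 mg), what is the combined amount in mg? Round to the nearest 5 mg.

CrCl = (140 − 51) × 46.7 / (72 × 2.9) = 4156.3 / 208.80 ≈ 19.9 mL/min
CrCl ≈ 20 mL/min.
ulbeprazole: < 35 mL/min → 10% of 1200 mg = 120 mg.
vorafloxacin: 15–39 mL/min → 30% of 200 mg = 60 mg.
Total = 120 + 60 = 180 mg.

180 mg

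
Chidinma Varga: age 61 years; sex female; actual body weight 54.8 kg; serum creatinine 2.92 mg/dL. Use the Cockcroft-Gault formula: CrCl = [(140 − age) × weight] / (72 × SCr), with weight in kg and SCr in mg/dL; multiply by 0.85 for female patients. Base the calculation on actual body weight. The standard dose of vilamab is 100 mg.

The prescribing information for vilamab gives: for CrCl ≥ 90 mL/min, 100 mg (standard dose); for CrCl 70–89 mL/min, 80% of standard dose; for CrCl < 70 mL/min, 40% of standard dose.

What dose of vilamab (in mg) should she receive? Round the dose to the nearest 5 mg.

40 mg

CrCl = (140 − 61) × 54.8 / (72 × 2.92) × 0.85 = 4329.2 / 210.24 × 0.85 ≈ 17.5 mL/min
CrCl ≈ 18 mL/min → bracket < 70 mL/min.
40% of 100 mg = 40 mg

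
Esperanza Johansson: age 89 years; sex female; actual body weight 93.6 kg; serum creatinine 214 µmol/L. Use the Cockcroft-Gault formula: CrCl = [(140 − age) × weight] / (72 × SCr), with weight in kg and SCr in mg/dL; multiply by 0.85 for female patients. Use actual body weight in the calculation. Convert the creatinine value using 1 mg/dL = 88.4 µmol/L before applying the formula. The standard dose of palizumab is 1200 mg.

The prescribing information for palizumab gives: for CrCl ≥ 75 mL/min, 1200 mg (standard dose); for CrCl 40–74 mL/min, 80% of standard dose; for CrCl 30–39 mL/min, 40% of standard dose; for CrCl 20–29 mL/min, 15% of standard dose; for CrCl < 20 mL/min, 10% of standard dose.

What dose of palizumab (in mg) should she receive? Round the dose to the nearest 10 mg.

SCr = 214 / 88.4 = 2.421 mg/dL
CrCl = (140 − 89) × 93.6 / (72 × 2.421) × 0.85 = 4773.6 / 174.31 × 0.85 ≈ 23.3 mL/min
CrCl ≈ 23 mL/min → bracket 20–29 mL/min.
15% of 1200 mg = 180 mg

180 mg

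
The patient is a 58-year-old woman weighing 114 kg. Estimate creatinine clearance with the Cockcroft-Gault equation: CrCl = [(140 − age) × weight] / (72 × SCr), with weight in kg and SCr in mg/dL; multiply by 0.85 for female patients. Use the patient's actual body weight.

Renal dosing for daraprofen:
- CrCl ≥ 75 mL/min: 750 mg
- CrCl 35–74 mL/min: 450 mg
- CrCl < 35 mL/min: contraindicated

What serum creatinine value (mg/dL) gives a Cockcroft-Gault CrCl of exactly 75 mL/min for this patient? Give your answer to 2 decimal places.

1.47 mg/dL

Standard dose requires CrCl ≥ 75 mL/min.
Set (140 − 58) × 114 × 0.85 / (72 × SCr) = 75
SCr = (140 − 58) × 114 × 0.85 / (72 × 75) = 1.471 mg/dL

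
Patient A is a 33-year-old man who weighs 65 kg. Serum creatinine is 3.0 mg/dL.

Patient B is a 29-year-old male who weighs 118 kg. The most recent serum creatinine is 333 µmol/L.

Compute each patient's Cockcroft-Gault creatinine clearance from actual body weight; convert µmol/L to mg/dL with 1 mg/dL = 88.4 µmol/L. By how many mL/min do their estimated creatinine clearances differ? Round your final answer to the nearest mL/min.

16 mL/min

Patient A: CrCl = (140 − 33) × 65 / (72 × 3) = 6955.0 / 216.00 ≈ 32.2 mL/min
Patient B: SCr = 333 / 88.4 = 3.767 mg/dL
Patient B: CrCl = (140 − 29) × 118 / (72 × 3.767) = 13098.0 / 271.22 ≈ 48.3 mL/min
|32.2 − 48.3| = 16.1 mL/min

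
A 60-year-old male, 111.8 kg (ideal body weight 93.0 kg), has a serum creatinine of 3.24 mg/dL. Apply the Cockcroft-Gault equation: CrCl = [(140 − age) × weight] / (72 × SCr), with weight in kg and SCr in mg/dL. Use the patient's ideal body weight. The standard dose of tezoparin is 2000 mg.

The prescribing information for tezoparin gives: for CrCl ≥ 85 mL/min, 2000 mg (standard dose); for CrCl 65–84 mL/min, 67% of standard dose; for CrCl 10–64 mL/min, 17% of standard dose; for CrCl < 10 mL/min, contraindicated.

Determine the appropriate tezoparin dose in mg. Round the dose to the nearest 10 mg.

CrCl = (140 − 60) × 93 / (72 × 3.24) = 7440.0 / 233.28 ≈ 31.9 mL/min
CrCl ≈ 32 mL/min → bracket 10–64 mL/min.
17% of 2000 mg = 340 mg

340 mg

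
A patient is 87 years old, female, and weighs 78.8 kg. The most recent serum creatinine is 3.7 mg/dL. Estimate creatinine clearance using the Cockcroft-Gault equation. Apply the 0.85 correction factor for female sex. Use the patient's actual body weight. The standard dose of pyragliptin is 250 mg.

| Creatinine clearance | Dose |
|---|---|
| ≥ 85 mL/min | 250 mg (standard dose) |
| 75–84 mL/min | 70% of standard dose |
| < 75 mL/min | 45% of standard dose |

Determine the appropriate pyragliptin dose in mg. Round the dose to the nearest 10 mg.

110 mg

CrCl = (140 − 87) × 78.8 / (72 × 3.7) × 0.85 = 4176.4 / 266.40 × 0.85 ≈ 13.3 mL/min
CrCl ≈ 13 mL/min → bracket < 75 mL/min.
45% of 250 mg = 112.5 mg → 110 mg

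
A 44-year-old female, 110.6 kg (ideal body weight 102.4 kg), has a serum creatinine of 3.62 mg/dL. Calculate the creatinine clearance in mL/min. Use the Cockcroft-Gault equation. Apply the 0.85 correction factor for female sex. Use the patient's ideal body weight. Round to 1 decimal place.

CrCl = (140 − 44) × 102.4 / (72 × 3.62) × 0.85 = 9830.4 / 260.64 × 0.85 ≈ 32.1 mL/min

32.1 mL/min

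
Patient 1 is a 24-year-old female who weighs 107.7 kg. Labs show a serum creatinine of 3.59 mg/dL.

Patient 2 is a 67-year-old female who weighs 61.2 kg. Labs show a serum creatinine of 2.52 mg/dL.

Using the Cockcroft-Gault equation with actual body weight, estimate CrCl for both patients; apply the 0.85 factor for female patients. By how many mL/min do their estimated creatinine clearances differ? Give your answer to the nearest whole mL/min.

Patient 1: CrCl = (140 − 24) × 107.7 / (72 × 3.59) × 0.85 = 12493.2 / 258.48 × 0.85 ≈ 41.1 mL/min
Patient 2: CrCl = (140 − 67) × 61.2 / (72 × 2.52) × 0.85 = 4467.6 / 181.44 × 0.85 ≈ 20.9 mL/min
|41.1 − 20.9| = 20.2 mL/min

20 mL/min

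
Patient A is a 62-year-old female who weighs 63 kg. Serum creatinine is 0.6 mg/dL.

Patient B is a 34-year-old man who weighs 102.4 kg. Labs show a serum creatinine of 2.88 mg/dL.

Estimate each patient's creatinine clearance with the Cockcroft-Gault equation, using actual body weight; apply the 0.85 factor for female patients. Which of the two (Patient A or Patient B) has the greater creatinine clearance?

Patient A

Patient A: CrCl = (140 − 62) × 63 / (72 × 0.6) × 0.85 = 4914.0 / 43.20 × 0.85 ≈ 96.7 mL/min
Patient B: CrCl = (140 − 34) × 102.4 / (72 × 2.88) = 10854.4 / 207.36 ≈ 52.3 mL/min
96.7 vs 52.3 mL/min → Patient A is higher.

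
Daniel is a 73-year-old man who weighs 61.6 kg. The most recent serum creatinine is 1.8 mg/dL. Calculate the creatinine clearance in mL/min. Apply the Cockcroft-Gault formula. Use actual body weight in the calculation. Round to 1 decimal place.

CrCl = (140 − 73) × 61.6 / (72 × 1.8) = 4127.2 / 129.60 ≈ 31.8 mL/min

31.8 mL/min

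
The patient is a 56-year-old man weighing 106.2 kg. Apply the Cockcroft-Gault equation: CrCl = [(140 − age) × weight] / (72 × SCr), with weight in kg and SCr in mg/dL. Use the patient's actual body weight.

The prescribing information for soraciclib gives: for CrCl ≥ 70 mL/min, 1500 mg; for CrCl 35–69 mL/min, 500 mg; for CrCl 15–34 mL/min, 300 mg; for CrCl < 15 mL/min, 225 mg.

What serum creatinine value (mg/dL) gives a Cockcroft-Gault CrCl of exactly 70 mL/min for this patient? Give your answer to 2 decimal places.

Standard dose requires CrCl ≥ 70 mL/min.
Set (140 − 56) × 106.2 / (72 × SCr) = 70
SCr = (140 − 56) × 106.2 / (72 × 70) = 1.770 mg/dL

1.77 mg/dL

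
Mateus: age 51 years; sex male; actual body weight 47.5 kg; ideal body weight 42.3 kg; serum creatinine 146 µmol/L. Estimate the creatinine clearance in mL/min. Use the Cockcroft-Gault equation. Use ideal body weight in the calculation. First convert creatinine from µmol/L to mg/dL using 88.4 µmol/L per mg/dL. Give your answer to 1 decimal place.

SCr = 146 / 88.4 = 1.652 mg/dL
CrCl = (140 − 51) × 42.3 / (72 × 1.652) = 3764.7 / 118.94 ≈ 31.7 mL/min

31.7 mL/min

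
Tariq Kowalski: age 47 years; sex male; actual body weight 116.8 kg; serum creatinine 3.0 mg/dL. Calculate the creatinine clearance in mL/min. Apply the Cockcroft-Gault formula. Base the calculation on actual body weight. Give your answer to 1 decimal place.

50.3 mL/min

CrCl = (140 − 47) × 116.8 / (72 × 3) = 10862.4 / 216.00 ≈ 50.3 mL/min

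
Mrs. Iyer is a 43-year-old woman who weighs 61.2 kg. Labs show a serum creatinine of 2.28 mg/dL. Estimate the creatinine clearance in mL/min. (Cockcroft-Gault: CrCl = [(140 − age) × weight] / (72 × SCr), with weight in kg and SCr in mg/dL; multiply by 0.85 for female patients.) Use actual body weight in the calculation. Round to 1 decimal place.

CrCl = (140 − 43) × 61.2 / (72 × 2.28) × 0.85 = 5936.4 / 164.16 × 0.85 ≈ 30.7 mL/min

30.7 mL/min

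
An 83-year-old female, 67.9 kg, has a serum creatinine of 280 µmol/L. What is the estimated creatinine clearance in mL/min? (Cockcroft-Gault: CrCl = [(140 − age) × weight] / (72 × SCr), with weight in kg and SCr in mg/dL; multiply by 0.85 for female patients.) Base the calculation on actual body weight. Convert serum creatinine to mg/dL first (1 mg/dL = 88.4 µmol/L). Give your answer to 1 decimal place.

SCr = 280 / 88.4 = 3.167 mg/dL
CrCl = (140 − 83) × 67.9 / (72 × 3.167) × 0.85 = 3870.3 / 228.02 × 0.85 ≈ 14.4 mL/min

14.4 mL/min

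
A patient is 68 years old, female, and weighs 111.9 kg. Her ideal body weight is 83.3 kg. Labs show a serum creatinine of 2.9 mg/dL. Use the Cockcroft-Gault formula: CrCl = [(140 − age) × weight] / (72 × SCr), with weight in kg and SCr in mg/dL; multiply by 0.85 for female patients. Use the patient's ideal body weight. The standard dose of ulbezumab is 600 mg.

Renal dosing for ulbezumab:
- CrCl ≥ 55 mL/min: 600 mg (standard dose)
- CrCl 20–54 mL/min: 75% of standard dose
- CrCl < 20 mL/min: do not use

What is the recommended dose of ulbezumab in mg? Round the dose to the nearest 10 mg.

450 mg

CrCl = (140 − 68) × 83.3 / (72 × 2.9) × 0.85 = 5997.6 / 208.80 × 0.85 ≈ 24.4 mL/min
CrCl ≈ 24 mL/min → bracket 20–54 mL/min.
75% of 600 mg = 450 mg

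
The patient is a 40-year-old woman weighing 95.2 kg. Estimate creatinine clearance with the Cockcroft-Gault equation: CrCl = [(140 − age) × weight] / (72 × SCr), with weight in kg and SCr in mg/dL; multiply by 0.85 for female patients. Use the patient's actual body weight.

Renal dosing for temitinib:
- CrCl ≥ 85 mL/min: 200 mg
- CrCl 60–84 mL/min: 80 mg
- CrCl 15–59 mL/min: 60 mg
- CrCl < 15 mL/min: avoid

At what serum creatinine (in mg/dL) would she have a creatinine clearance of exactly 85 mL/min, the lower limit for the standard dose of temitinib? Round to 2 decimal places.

Standard dose requires CrCl ≥ 85 mL/min.
Set (140 − 40) × 95.2 × 0.85 / (72 × SCr) = 85
SCr = (140 − 40) × 95.2 × 0.85 / (72 × 85) = 1.322 mg/dL

1.32 mg/dL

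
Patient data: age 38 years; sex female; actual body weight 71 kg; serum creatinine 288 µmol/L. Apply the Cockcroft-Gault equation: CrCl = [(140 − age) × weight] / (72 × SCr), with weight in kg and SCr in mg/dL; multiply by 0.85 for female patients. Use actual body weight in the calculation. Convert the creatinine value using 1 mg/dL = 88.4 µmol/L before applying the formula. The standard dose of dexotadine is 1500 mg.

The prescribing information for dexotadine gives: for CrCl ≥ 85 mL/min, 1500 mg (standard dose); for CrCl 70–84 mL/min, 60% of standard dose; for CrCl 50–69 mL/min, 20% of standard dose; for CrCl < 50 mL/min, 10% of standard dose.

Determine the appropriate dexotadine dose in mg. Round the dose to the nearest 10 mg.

SCr = 288 / 88.4 = 3.258 mg/dL
CrCl = (140 − 38) × 71 / (72 × 3.258) × 0.85 = 7242.0 / 234.58 × 0.85 ≈ 26.2 mL/min
CrCl ≈ 26 mL/min → bracket < 50 mL/min.
10% of 1500 mg = 150 mg

150 mg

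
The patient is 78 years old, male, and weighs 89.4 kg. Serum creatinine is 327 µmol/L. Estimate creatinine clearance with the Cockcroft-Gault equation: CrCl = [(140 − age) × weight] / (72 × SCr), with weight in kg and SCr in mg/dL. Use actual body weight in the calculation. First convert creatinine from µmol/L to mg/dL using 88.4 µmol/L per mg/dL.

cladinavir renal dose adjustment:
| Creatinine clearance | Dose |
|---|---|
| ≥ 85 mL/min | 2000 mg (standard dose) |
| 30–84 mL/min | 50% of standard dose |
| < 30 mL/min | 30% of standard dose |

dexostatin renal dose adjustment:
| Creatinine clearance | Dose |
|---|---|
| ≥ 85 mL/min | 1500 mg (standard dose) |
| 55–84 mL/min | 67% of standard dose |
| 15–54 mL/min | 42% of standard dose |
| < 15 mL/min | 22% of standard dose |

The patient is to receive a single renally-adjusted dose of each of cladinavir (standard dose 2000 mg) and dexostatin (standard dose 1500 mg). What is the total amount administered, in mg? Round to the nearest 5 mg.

1230 mg

SCr = 327 / 88.4 = 3.699 mg/dL
CrCl = (140 − 78) × 89.4 / (72 × 3.699) = 5542.8 / 266.33 ≈ 20.8 mL/min
CrCl ≈ 21 mL/min.
cladinavir: < 30 mL/min → 30% of 2000 mg = 600 mg.
dexostatin: 15–54 mL/min → 42% of 1500 mg = 630 mg.
Total = 600 + 630 = 1230 mg.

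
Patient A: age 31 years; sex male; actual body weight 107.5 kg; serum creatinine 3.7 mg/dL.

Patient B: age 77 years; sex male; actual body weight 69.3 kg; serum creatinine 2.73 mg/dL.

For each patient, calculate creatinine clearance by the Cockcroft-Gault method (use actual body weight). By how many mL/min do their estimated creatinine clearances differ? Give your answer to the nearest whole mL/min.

22 mL/min

Patient A: CrCl = (140 − 31) × 107.5 / (72 × 3.7) = 11717.5 / 266.40 ≈ 44.0 mL/min
Patient B: CrCl = (140 − 77) × 69.3 / (72 × 2.73) = 4365.9 / 196.56 ≈ 22.2 mL/min
|44.0 − 22.2| = 21.8 mL/min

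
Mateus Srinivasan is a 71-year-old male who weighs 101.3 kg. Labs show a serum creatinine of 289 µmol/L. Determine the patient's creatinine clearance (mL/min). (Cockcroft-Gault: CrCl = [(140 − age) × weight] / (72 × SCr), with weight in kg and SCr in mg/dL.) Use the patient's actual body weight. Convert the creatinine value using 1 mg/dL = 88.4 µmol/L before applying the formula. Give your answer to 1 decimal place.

29.7 mL/min

SCr = 289 / 88.4 = 3.269 mg/dL
CrCl = (140 − 71) × 101.3 / (72 × 3.269) = 6989.7 / 235.37 ≈ 29.7 mL/min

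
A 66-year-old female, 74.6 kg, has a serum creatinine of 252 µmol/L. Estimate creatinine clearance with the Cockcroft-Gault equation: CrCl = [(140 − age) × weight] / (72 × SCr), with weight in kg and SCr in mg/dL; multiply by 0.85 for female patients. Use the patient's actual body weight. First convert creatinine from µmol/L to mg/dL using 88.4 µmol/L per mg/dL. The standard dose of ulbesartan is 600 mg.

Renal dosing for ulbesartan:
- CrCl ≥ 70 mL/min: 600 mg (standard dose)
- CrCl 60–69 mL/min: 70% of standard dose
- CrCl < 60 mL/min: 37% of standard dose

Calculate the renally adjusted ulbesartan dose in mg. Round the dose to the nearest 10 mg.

SCr = 252 / 88.4 = 2.851 mg/dL
CrCl = (140 − 66) × 74.6 / (72 × 2.851) × 0.85 = 5520.4 / 205.27 × 0.85 ≈ 22.9 mL/min
CrCl ≈ 23 mL/min → bracket < 60 mL/min.
37% of 600 mg = 222 mg → 220 mg

220 mg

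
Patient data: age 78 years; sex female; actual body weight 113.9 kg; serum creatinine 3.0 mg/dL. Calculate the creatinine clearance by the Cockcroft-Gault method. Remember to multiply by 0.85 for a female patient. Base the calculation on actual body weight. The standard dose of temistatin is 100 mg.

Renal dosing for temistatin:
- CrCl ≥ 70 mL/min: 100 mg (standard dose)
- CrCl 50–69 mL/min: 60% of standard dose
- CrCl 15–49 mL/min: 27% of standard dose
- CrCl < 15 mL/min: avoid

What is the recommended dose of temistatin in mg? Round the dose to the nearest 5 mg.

25 mg

CrCl = (140 − 78) × 113.9 / (72 × 3) × 0.85 = 7061.8 / 216.00 × 0.85 ≈ 27.8 mL/min
CrCl ≈ 28 mL/min → bracket 15–49 mL/min.
27% of 100 mg = 27 mg → 25 mg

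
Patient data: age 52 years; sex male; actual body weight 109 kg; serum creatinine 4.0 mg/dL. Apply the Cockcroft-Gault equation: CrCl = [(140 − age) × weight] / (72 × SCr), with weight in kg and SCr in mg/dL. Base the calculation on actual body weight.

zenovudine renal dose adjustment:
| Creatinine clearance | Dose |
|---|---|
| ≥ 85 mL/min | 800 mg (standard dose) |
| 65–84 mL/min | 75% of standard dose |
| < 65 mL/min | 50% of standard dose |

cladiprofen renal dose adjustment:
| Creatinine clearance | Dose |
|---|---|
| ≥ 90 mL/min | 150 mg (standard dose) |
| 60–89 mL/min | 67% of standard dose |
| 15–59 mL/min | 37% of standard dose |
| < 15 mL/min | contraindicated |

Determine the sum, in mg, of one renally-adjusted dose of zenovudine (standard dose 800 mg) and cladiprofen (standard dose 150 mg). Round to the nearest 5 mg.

CrCl = (140 − 52) × 109 / (72 × 4) = 9592.0 / 288.00 ≈ 33.3 mL/min
CrCl ≈ 33 mL/min.
zenovudine: < 65 mL/min → 50% of 800 mg = 400 mg.
cladiprofen: 15–59 mL/min → 37% of 150 mg = 55.5 mg.
Total = 400 + 55.5 = 455.5 mg.

455 mg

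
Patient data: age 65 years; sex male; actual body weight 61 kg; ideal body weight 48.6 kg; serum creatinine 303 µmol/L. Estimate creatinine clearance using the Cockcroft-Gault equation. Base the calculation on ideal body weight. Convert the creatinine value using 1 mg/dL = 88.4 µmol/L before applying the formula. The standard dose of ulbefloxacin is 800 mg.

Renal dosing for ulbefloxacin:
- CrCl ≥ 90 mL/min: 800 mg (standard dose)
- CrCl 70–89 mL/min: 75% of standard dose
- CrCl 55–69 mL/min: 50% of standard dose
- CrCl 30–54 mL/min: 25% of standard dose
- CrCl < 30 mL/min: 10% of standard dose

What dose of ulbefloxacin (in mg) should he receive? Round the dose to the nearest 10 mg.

SCr = 303 / 88.4 = 3.428 mg/dL
CrCl = (140 − 65) × 48.6 / (72 × 3.428) = 3645.0 / 246.82 ≈ 14.8 mL/min
CrCl ≈ 15 mL/min → bracket < 30 mL/min.
10% of 800 mg = 80 mg

80 mg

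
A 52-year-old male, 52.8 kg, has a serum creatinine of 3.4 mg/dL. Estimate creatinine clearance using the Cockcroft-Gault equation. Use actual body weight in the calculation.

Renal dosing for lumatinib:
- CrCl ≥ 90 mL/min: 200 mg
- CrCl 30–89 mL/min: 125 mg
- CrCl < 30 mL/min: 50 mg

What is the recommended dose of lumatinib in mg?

50 mg

CrCl = (140 − 52) × 52.8 / (72 × 3.4) = 4646.4 / 244.80 ≈ 19.0 mL/min
CrCl ≈ 19 mL/min → bracket < 30 mL/min.
Dose for this bracket: 50 mg.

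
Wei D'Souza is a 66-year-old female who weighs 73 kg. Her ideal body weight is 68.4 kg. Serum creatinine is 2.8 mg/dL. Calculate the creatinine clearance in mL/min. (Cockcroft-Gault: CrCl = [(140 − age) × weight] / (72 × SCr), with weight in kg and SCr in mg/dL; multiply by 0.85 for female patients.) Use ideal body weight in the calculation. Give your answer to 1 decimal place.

21.3 mL/min

CrCl = (140 − 66) × 68.4 / (72 × 2.8) × 0.85 = 5061.6 / 201.60 × 0.85 ≈ 21.3 mL/min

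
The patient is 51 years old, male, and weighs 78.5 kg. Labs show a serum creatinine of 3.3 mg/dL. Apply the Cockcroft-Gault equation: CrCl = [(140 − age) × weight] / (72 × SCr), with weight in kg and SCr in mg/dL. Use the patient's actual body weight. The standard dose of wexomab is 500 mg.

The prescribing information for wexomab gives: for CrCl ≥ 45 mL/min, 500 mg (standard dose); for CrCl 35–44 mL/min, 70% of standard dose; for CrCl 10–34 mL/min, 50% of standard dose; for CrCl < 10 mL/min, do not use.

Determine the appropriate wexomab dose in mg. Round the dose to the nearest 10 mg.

CrCl = (140 − 51) × 78.5 / (72 × 3.3) = 6986.5 / 237.60 ≈ 29.4 mL/min
CrCl ≈ 29 mL/min → bracket 10–34 mL/min.
50% of 500 mg = 250 mg

250 mg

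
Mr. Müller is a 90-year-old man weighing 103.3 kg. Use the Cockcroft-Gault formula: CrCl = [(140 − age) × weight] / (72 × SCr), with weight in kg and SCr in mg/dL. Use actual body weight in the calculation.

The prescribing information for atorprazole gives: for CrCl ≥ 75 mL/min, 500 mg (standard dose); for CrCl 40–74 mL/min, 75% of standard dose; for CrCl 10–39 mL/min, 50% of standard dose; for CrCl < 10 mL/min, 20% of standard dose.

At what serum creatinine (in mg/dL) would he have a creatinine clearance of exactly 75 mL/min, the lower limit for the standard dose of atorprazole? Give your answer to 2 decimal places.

0.96 mg/dL

Standard dose requires CrCl ≥ 75 mL/min.
Set (140 − 90) × 103.3 / (72 × SCr) = 75
SCr = (140 − 90) × 103.3 / (72 × 75) = 0.956 mg/dL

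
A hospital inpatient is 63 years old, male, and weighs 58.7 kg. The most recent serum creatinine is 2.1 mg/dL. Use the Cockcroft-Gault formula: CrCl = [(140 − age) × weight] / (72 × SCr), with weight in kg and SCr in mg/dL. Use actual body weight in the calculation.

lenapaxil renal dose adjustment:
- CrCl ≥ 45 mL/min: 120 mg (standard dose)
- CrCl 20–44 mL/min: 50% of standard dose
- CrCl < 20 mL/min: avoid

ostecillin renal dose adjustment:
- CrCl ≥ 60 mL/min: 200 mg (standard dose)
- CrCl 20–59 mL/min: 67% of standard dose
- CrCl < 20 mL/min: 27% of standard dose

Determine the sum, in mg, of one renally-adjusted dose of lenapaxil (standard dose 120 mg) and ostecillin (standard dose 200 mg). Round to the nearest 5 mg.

195 mg

CrCl = (140 − 63) × 58.7 / (72 × 2.1) = 4519.9 / 151.20 ≈ 29.9 mL/min
CrCl ≈ 30 mL/min.
lenapaxil: 20–44 mL/min → 50% of 120 mg = 60 mg.
ostecillin: 20–59 mL/min → 67% of 200 mg = 134 mg.
Total = 60 + 134 = 194 mg.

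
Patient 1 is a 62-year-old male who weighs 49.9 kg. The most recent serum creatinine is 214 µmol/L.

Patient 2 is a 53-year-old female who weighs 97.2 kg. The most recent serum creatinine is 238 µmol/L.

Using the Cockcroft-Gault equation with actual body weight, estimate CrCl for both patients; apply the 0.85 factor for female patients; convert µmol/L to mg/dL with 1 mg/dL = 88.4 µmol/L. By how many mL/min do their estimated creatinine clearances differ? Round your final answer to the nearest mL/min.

Patient 1: SCr = 214 / 88.4 = 2.421 mg/dL
Patient 1: CrCl = (140 − 62) × 49.9 / (72 × 2.421) = 3892.2 / 174.31 ≈ 22.3 mL/min
Patient 2: SCr = 238 / 88.4 = 2.692 mg/dL
Patient 2: CrCl = (140 − 53) × 97.2 / (72 × 2.692) × 0.85 = 8456.4 / 193.82 × 0.85 ≈ 37.1 mL/min
|22.3 − 37.1| = 14.8 mL/min

15 mL/min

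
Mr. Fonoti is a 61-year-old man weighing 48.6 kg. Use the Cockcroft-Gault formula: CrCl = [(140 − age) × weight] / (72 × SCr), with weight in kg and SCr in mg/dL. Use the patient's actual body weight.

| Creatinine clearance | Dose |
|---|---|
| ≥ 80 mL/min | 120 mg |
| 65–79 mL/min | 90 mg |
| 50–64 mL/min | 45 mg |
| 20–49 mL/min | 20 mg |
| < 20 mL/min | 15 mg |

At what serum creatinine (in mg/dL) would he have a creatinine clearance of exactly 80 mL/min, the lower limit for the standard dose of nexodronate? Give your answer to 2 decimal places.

0.67 mg/dL

Standard dose requires CrCl ≥ 80 mL/min.
Set (140 − 61) × 48.6 / (72 × SCr) = 80
SCr = (140 − 61) × 48.6 / (72 × 80) = 0.667 mg/dL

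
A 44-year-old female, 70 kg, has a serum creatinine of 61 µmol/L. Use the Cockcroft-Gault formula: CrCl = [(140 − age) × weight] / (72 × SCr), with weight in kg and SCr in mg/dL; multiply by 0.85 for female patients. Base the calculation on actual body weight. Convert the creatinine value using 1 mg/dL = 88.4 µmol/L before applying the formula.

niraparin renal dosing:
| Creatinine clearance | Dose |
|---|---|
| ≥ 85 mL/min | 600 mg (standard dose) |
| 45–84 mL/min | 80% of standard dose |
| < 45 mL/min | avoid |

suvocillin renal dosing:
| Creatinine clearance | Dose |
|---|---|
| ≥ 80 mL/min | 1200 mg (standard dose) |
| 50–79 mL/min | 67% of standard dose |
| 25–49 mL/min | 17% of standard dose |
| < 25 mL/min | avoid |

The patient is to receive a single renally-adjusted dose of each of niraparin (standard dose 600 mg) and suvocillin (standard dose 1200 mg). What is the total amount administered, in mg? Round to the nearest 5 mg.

SCr = 61 / 88.4 = 0.69 mg/dL
CrCl = (140 − 44) × 70 / (72 × 0.69) × 0.85 = 6720.0 / 49.68 × 0.85 ≈ 115.0 mL/min
CrCl ≈ 115 mL/min.
niraparin: ≥ 85 mL/min → 100% of 600 mg = 600 mg.
suvocillin: ≥ 80 mL/min → 100% of 1200 mg = 1200 mg.
Total = 600 + 1200 = 1800 mg.

1800 mg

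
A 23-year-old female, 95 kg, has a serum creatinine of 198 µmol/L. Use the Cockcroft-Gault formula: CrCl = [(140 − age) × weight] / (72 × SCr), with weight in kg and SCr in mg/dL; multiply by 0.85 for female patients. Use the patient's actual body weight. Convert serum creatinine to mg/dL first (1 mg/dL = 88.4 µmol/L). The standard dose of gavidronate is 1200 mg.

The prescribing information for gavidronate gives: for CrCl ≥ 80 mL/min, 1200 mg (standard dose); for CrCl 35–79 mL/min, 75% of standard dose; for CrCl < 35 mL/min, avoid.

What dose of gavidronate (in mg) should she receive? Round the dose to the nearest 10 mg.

SCr = 198 / 88.4 = 2.24 mg/dL
CrCl = (140 − 23) × 95 / (72 × 2.24) × 0.85 = 11115.0 / 161.28 × 0.85 ≈ 58.6 mL/min
CrCl ≈ 59 mL/min → bracket 35–79 mL/min.
75% of 1200 mg = 900 mg

900 mg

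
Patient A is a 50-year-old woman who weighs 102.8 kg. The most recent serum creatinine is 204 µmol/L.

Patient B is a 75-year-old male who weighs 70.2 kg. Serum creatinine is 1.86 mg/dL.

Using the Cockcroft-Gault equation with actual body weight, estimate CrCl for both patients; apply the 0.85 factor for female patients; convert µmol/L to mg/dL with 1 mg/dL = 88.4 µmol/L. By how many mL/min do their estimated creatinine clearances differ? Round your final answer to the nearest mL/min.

Patient A: SCr = 204 / 88.4 = 2.308 mg/dL
Patient A: CrCl = (140 − 50) × 102.8 / (72 × 2.308) × 0.85 = 9252.0 / 166.18 × 0.85 ≈ 47.3 mL/min
Patient B: CrCl = (140 − 75) × 70.2 / (72 × 1.86) = 4563.0 / 133.92 ≈ 34.1 mL/min
|47.3 − 34.1| = 13.2 mL/min

13 mL/min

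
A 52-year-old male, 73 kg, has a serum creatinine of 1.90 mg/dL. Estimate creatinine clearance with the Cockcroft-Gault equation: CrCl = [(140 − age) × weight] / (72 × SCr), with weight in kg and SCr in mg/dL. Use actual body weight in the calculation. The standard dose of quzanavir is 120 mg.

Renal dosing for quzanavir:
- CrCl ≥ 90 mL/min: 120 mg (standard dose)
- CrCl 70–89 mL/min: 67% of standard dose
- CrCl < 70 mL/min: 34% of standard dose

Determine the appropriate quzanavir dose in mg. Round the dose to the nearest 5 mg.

40 mg

CrCl = (140 − 52) × 73 / (72 × 1.9) = 6424.0 / 136.80 ≈ 47.0 mL/min
CrCl ≈ 47 mL/min → bracket < 70 mL/min.
34% of 120 mg = 40.8 mg → 40 mg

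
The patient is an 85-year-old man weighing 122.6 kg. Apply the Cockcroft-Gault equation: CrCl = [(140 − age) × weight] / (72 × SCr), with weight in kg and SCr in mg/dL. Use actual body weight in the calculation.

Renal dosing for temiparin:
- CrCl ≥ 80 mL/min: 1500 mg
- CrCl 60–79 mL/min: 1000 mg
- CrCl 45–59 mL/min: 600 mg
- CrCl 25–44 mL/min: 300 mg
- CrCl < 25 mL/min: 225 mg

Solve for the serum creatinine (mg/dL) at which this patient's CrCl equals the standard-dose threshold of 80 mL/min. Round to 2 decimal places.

Standard dose requires CrCl ≥ 80 mL/min.
Set (140 − 85) × 122.6 / (72 × SCr) = 80
SCr = (140 − 85) × 122.6 / (72 × 80) = 1.171 mg/dL

1.17 mg/dL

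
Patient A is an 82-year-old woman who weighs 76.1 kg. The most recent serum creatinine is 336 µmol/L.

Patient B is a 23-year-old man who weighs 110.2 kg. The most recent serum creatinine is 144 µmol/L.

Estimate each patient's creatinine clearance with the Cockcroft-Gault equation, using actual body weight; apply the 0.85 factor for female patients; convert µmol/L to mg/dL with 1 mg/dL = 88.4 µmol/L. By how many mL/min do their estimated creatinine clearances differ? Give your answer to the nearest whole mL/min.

Patient A: SCr = 336 / 88.4 = 3.801 mg/dL
Patient A: CrCl = (140 − 82) × 76.1 / (72 × 3.801) × 0.85 = 4413.8 / 273.67 × 0.85 ≈ 13.7 mL/min
Patient B: SCr = 144 / 88.4 = 1.629 mg/dL
Patient B: CrCl = (140 − 23) × 110.2 / (72 × 1.629) = 12893.4 / 117.29 ≈ 109.9 mL/min
|13.7 − 109.9| = 96.2 mL/min

96 mL/min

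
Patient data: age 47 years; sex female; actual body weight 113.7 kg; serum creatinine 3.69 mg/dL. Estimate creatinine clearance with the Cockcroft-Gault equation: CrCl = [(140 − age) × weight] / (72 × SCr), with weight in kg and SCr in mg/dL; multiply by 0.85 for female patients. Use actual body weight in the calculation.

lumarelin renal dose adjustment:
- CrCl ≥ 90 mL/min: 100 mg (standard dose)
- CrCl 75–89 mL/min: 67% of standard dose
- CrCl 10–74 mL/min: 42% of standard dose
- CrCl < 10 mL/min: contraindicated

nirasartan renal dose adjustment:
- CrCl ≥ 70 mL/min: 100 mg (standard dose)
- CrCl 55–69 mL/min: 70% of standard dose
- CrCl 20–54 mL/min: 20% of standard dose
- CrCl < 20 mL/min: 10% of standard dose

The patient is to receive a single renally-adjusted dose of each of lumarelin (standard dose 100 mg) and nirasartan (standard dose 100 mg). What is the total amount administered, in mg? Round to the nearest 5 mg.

CrCl = (140 − 47) × 113.7 / (72 × 3.69) × 0.85 = 10574.1 / 265.68 × 0.85 ≈ 33.8 mL/min
CrCl ≈ 34 mL/min.
lumarelin: 10–74 mL/min → 42% of 100 mg = 42 mg.
nirasartan: 20–54 mL/min → 20% of 100 mg = 20 mg.
Total = 42 + 20 = 62 mg.

60 mg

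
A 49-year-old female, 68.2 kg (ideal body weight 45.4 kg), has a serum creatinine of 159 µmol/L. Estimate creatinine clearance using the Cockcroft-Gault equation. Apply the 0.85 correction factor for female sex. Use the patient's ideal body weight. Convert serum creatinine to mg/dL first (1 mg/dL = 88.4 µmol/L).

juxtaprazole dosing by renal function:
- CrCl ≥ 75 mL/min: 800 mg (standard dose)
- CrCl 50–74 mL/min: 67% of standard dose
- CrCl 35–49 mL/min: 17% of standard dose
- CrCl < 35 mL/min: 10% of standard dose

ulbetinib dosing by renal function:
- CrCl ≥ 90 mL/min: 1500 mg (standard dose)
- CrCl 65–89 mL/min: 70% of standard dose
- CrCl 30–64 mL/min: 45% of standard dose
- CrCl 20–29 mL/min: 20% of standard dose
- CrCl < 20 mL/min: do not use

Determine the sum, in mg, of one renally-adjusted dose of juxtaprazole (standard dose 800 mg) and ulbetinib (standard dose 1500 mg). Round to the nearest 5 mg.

SCr = 159 / 88.4 = 1.799 mg/dL
CrCl = (140 − 49) × 45.4 / (72 × 1.799) × 0.85 = 4131.4 / 129.53 × 0.85 ≈ 27.1 mL/min
CrCl ≈ 27 mL/min.
juxtaprazole: < 35 mL/min → 10% of 800 mg = 80 mg.
ulbetinib: 20–29 mL/min → 20% of 1500 mg = 300 mg.
Total = 80 + 300 = 380 mg.

380 mg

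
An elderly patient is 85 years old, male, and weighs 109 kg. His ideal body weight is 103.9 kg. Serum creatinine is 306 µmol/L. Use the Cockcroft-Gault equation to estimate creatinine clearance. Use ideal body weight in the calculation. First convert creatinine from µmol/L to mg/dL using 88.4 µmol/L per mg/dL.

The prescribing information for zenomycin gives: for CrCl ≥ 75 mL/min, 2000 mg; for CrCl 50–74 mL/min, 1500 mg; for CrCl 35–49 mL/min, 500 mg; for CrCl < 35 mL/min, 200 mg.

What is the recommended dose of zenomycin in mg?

200 mg

SCr = 306 / 88.4 = 3.462 mg/dL
CrCl = (140 − 85) × 103.9 / (72 × 3.462) = 5714.5 / 249.26 ≈ 22.9 mL/min
CrCl ≈ 23 mL/min → bracket < 35 mL/min.
Dose for this bracket: 200 mg.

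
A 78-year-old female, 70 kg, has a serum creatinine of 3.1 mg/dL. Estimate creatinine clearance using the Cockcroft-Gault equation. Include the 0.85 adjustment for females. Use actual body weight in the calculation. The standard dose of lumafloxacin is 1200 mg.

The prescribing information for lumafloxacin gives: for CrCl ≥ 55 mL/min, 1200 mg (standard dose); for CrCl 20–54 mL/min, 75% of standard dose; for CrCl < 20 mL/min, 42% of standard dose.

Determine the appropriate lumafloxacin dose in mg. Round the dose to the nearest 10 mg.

500 mg

CrCl = (140 − 78) × 70 / (72 × 3.1) × 0.85 = 4340.0 / 223.20 × 0.85 ≈ 16.5 mL/min
CrCl ≈ 17 mL/min → bracket < 20 mL/min.
42% of 1200 mg = 504 mg → 500 mg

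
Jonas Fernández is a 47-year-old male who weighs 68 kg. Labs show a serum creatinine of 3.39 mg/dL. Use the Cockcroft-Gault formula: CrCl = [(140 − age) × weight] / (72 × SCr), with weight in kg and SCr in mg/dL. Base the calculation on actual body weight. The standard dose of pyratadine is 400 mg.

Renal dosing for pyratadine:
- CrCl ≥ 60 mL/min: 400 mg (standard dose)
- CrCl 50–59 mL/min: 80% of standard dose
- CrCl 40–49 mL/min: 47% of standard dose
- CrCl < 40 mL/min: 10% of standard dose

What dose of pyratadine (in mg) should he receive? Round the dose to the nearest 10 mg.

40 mg

CrCl = (140 − 47) × 68 / (72 × 3.39) = 6324.0 / 244.08 ≈ 25.9 mL/min
CrCl ≈ 26 mL/min → bracket < 40 mL/min.
10% of 400 mg = 40 mg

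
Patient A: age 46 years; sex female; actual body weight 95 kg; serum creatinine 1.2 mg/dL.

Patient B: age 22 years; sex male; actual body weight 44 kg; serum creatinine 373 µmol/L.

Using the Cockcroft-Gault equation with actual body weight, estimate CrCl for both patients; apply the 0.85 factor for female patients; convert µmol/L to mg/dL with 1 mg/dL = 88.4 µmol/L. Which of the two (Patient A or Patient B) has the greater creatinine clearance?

Patient A

Patient A: CrCl = (140 − 46) × 95 / (72 × 1.2) × 0.85 = 8930.0 / 86.40 × 0.85 ≈ 87.9 mL/min
Patient B: SCr = 373 / 88.4 = 4.219 mg/dL
Patient B: CrCl = (140 − 22) × 44 / (72 × 4.219) = 5192.0 / 303.77 ≈ 17.1 mL/min
87.9 vs 17.1 mL/min → Patient A is higher.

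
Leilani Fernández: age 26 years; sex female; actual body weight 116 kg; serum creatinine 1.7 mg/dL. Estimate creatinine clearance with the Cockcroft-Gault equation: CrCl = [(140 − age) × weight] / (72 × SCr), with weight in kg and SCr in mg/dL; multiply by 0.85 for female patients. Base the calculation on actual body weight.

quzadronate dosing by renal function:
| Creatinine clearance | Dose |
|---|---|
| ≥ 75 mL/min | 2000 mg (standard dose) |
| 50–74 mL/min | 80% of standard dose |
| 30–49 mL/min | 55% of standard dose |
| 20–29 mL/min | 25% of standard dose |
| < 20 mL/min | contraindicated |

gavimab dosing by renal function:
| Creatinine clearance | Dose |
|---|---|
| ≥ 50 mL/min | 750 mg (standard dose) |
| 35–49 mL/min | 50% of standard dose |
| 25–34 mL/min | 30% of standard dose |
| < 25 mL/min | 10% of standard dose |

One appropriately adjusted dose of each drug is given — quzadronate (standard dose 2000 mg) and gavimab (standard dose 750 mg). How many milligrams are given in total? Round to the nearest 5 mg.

2750 mg

CrCl = (140 − 26) × 116 / (72 × 1.7) × 0.85 = 13224.0 / 122.40 × 0.85 ≈ 91.8 mL/min
CrCl ≈ 92 mL/min.
quzadronate: ≥ 75 mL/min → 100% of 2000 mg = 2000 mg.
gavimab: ≥ 50 mL/min → 100% of 750 mg = 750 mg.
Total = 2000 + 750 = 2750 mg.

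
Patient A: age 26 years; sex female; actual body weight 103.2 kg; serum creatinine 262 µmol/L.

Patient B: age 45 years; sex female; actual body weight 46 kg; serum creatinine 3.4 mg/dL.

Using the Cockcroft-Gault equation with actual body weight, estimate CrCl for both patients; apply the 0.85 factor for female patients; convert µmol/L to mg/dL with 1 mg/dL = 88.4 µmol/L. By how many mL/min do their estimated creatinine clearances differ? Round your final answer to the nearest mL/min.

Patient A: SCr = 262 / 88.4 = 2.964 mg/dL
Patient A: CrCl = (140 − 26) × 103.2 / (72 × 2.964) × 0.85 = 11764.8 / 213.41 × 0.85 ≈ 46.9 mL/min
Patient B: CrCl = (140 − 45) × 46 / (72 × 3.4) × 0.85 = 4370.0 / 244.80 × 0.85 ≈ 15.2 mL/min
|46.9 − 15.2| = 31.7 mL/min

32 mL/min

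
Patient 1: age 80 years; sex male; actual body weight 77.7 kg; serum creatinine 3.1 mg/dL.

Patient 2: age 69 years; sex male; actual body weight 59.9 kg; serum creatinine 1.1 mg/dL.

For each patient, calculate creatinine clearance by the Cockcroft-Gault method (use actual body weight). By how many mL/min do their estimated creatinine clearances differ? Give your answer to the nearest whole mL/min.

33 mL/min

Patient 1: CrCl = (140 − 80) × 77.7 / (72 × 3.1) = 4662.0 / 223.20 ≈ 20.9 mL/min
Patient 2: CrCl = (140 − 69) × 59.9 / (72 × 1.1) = 4252.9 / 79.20 ≈ 53.7 mL/min
|20.9 − 53.7| = 32.8 mL/min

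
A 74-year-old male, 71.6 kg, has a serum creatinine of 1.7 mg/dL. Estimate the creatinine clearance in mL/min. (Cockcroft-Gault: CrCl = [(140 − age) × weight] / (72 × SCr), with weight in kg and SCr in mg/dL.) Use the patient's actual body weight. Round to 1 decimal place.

CrCl = (140 − 74) × 71.6 / (72 × 1.7) = 4725.6 / 122.40 ≈ 38.6 mL/min

38.6 mL/min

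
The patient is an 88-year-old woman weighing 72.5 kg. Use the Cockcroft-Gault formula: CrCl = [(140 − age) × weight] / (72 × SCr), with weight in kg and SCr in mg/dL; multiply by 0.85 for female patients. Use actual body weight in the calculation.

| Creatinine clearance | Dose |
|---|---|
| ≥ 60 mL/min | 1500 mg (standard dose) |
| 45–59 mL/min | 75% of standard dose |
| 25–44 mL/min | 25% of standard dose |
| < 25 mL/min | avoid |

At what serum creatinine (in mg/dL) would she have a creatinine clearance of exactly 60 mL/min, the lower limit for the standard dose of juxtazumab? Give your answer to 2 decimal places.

Standard dose requires CrCl ≥ 60 mL/min.
Set (140 − 88) × 72.5 × 0.85 / (72 × SCr) = 60
SCr = (140 − 88) × 72.5 × 0.85 / (72 × 60) = 0.742 mg/dL

0.74 mg/dL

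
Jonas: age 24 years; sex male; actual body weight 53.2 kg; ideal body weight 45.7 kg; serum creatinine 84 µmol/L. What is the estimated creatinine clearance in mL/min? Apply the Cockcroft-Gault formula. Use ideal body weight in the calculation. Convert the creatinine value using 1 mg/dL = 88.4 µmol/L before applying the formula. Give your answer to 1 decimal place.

SCr = 84 / 88.4 = 0.95 mg/dL
CrCl = (140 − 24) × 45.7 / (72 × 0.95) = 5301.2 / 68.40 ≈ 77.5 mL/min

77.5 mL/min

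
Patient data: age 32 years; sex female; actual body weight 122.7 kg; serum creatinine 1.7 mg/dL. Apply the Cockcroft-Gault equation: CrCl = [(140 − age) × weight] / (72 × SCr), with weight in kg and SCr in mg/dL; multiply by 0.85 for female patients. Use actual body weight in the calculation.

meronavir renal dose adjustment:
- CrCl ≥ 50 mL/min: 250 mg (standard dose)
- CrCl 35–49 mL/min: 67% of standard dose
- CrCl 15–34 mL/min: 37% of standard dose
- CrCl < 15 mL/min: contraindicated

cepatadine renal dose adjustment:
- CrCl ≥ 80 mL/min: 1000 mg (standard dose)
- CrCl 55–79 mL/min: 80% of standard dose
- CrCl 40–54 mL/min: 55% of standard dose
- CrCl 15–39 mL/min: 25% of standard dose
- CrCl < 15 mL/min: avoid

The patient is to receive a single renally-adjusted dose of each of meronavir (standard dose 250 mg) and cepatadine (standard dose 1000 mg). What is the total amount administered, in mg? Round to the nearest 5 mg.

CrCl = (140 − 32) × 122.7 / (72 × 1.7) × 0.85 = 13251.6 / 122.40 × 0.85 ≈ 92.0 mL/min
CrCl ≈ 92 mL/min.
meronavir: ≥ 50 mL/min → 100% of 250 mg = 250 mg.
cepatadine: ≥ 80 mL/min → 100% of 1000 mg = 1000 mg.
Total = 250 + 1000 = 1250 mg.

1250 mg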